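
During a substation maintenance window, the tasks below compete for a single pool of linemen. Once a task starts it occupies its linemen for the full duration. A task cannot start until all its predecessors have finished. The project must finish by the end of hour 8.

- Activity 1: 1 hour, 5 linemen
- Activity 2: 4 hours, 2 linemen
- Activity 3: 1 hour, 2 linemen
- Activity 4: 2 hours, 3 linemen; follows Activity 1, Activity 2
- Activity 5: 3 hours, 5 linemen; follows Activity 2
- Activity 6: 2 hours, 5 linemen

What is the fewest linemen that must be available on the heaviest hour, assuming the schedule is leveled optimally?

8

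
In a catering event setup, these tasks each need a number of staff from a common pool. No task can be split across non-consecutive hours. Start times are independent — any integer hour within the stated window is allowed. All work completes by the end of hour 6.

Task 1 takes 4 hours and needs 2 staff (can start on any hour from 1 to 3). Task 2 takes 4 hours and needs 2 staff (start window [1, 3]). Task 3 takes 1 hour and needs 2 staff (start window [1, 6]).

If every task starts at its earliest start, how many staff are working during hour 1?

At early start, hour 1 has: Task 1, Task 2, Task 3.
Demand: 2 + 2 + 2 = 6.

6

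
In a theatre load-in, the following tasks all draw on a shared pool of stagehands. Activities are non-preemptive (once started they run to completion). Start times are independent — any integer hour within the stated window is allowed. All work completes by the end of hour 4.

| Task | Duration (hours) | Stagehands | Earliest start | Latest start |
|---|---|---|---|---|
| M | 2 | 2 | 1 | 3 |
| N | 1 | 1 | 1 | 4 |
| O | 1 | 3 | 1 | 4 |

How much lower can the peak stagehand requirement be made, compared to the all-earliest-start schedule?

3

Early-start peak: h1:6  h2:2  h3:0  h4:0 ⇒ 6.
Leveled (M@1, N@1, O@3): h1:3  h2:2  h3:3  h4:0 ⇒ 3.
Reduction 6 − 3 = 3.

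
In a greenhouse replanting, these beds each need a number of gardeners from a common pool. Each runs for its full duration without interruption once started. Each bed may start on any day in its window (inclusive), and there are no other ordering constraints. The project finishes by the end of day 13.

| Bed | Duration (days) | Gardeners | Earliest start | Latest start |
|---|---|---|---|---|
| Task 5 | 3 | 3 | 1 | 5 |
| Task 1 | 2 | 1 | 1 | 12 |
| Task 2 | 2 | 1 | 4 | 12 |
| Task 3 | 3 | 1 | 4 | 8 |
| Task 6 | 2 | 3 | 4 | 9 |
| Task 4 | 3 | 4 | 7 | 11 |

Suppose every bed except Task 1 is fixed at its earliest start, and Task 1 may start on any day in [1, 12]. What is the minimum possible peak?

5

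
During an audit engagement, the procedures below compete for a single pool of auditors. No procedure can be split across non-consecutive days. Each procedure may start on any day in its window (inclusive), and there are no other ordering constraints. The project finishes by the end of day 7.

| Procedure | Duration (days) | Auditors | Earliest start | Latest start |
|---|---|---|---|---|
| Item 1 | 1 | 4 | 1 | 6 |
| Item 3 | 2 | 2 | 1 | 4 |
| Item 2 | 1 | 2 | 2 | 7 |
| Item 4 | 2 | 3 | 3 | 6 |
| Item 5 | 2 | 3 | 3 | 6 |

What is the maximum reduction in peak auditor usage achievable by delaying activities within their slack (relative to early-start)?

2

Early-start peak: d1:6  d2:4  d3:6  d4:6  d5:0  d6:0  d7:0 ⇒ 6.
Leveled (Item 1@1, Item 3@2, Item 2@2, Item 4@4, Item 5@6): d1:4  d2:4  d3:2  d4:3  d5:3  d6:3  d7:3 ⇒ 4.
Reduction 6 − 4 = 2.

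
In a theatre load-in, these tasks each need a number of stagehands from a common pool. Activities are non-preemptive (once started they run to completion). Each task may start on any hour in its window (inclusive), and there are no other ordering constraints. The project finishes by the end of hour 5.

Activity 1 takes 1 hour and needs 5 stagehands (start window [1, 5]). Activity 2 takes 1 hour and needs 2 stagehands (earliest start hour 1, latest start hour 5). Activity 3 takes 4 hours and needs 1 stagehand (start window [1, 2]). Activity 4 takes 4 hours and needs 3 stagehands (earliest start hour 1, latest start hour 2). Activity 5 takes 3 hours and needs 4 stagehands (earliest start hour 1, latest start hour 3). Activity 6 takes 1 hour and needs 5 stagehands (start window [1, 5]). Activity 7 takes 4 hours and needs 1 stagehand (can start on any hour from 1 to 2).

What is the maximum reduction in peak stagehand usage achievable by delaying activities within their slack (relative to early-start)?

Early-start peak: h1:21  h2:9  h3:9  h4:5  h5:0 ⇒ 21.
Leveled (Activity 1@1, Activity 2@1, Activity 3@1, Activity 4@2, Activity 5@2, Activity 6@5, Activity 7@1): h1:9  h2:9  h3:9  h4:9  h5:8 ⇒ 9.
Reduction 21 − 9 = 12.

12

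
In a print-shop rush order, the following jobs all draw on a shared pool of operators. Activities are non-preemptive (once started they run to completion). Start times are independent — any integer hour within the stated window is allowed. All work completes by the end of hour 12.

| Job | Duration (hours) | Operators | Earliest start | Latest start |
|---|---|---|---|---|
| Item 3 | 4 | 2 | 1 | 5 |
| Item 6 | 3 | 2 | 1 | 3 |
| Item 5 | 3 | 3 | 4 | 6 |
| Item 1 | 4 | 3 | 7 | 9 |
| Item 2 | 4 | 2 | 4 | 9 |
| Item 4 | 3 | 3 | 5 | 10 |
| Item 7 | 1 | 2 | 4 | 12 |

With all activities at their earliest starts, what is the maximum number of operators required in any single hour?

9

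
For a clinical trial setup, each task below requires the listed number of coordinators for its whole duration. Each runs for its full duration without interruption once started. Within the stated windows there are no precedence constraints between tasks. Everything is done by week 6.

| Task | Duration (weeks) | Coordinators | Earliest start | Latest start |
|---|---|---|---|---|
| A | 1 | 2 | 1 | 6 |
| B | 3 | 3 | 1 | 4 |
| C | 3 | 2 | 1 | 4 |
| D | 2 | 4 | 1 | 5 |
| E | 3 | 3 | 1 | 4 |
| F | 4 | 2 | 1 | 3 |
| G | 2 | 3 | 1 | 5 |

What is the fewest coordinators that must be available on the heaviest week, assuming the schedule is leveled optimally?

9

Early-start (A@1, B@1, C@1, D@1, E@1, F@1, G@1) gives peak 19: w1:19  w2:17  w3:10  w4:2  w5:0  w6:0.
Shift C→2, E→4, F→3, G→5.
Schedule A@1, B@1, C@2, D@1, E@4, F@3, G@5: w1:9  w2:9  w3:7  w4:7  w5:8  w6:8 — peak 9.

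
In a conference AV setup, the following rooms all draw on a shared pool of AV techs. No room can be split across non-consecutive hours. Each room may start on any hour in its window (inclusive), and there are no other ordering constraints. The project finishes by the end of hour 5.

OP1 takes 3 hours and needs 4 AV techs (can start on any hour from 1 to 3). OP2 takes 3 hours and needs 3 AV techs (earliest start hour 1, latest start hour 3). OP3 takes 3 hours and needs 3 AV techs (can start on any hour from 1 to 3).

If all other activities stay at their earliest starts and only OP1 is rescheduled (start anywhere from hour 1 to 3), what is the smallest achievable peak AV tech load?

OP1@1: h1:10  h2:10  h3:10  h4:0  h5:0 → peak 10
OP1@2: h1:6  h2:10  h3:10  h4:4  h5:0 → peak 10
OP1@3: h1:6  h2:6  h3:10  h4:4  h5:4 → peak 10
Best is OP1@1, peak 10.

10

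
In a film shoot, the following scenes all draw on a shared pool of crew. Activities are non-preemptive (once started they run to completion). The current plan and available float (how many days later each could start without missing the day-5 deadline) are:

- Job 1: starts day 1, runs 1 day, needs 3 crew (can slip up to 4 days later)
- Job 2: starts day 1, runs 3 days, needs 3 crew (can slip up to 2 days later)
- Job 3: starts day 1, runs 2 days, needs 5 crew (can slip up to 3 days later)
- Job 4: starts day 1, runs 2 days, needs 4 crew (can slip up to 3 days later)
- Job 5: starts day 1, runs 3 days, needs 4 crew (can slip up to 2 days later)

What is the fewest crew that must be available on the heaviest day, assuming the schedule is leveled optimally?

10

Early-start (Job 1@1, Job 2@1, Job 3@1, Job 4@1, Job 5@1) gives peak 19: d1:19  d2:16  d3:7  d4:0  d5:0.
Shift Job 3→4, Job 5→3.
Schedule Job 1@1, Job 2@1, Job 3@4, Job 4@1, Job 5@3: d1:10  d2:7  d3:7  d4:9  d5:9 — peak 10.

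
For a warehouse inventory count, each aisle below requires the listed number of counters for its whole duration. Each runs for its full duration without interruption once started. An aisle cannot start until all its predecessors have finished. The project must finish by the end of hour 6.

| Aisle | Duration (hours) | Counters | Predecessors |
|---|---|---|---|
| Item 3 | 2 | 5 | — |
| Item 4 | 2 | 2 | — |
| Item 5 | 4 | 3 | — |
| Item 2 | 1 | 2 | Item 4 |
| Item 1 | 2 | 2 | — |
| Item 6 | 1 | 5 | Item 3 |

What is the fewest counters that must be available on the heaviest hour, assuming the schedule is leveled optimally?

Early-start (Item 3@1, Item 4@1, Item 5@1, Item 2@3, Item 1@1, Item 6@3) gives peak 12: h1:12  h2:12  h3:10  h4:3  h5:0  h6:0.
Shift Item 5→3, Item 1→3, Item 6→5.
Schedule Item 3@1, Item 4@1, Item 5@3, Item 2@3, Item 1@3, Item 6@5: h1:7  h2:7  h3:7  h4:5  h5:8  h6:3 — peak 8.

8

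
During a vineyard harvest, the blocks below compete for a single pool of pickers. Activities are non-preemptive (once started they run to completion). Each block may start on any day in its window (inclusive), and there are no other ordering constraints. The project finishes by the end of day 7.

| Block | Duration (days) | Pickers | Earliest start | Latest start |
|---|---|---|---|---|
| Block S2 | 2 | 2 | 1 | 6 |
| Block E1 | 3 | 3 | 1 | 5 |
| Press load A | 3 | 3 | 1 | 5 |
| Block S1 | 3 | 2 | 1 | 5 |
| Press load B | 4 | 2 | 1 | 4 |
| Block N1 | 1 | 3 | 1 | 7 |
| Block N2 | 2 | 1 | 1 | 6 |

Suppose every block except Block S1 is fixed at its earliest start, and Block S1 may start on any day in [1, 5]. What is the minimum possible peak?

14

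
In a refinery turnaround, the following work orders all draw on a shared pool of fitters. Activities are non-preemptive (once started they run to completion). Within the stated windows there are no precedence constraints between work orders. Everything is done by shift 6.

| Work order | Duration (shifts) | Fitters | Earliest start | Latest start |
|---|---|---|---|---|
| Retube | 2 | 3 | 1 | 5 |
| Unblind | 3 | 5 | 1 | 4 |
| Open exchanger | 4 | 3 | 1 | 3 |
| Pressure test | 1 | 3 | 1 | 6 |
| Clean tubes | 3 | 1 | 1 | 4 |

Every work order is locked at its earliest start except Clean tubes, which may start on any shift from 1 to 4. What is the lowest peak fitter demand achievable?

Clean tubes@1: s1:15  s2:12  s3:9  s4:3  s5:0  s6:0 → peak 15
Clean tubes@2: s1:14  s2:12  s3:9  s4:4  s5:0  s6:0 → peak 14
Clean tubes@3: s1:14  s2:11  s3:9  s4:4  s5:1  s6:0 → peak 14
Clean tubes@4: s1:14  s2:11  s3:8  s4:4  s5:1  s6:1 → peak 14
Best is Clean tubes@2, peak 14.

14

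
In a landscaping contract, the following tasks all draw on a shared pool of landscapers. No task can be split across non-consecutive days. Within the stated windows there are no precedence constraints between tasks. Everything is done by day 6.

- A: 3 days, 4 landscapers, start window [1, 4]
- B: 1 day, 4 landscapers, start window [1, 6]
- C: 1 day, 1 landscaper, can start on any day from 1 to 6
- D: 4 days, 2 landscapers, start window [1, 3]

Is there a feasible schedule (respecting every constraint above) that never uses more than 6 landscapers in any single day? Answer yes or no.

yes

Schedule A@1, B@4, C@1, D@2: d1:5  d2:6  d3:6  d4:6  d5:2  d6:0 — peak 6 ≤ 6.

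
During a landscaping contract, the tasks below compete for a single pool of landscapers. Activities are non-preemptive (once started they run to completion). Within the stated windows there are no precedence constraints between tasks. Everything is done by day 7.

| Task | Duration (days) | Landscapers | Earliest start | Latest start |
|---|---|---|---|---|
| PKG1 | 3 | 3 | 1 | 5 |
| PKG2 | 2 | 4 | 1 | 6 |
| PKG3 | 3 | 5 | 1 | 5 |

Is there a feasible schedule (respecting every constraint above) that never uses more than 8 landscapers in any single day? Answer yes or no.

yes

Schedule PKG1@1, PKG2@1, PKG3@4: d1:7  d2:7  d3:3  d4:5  d5:5  d6:5  d7:0 — peak 7 ≤ 8.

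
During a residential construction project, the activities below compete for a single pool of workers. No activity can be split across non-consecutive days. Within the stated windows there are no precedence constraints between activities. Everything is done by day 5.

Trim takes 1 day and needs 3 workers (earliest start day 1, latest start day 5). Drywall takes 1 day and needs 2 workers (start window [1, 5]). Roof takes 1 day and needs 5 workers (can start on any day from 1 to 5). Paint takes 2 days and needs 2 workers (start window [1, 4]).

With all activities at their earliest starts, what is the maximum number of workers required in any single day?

Early-start schedule: Trim@1, Drywall@1, Roof@1, Paint@1.
Load per day: day 1: 12, day 2: 2, day 3: 0, day 4: 0, day 5: 0.
Peak is 12.

12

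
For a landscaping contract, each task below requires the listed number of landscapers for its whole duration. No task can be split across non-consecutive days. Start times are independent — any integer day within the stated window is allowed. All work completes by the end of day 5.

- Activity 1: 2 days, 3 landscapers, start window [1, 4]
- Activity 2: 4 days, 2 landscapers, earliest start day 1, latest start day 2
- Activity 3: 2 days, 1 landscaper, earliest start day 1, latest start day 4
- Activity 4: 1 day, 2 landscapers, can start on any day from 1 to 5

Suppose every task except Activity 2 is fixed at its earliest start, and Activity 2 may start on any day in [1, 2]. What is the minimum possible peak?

6

Activity 2@1: d1:8  d2:6  d3:2  d4:2  d5:0 → peak 8
Activity 2@2: d1:6  d2:6  d3:2  d4:2  d5:2 → peak 6
Best is Activity 2@2, peak 6.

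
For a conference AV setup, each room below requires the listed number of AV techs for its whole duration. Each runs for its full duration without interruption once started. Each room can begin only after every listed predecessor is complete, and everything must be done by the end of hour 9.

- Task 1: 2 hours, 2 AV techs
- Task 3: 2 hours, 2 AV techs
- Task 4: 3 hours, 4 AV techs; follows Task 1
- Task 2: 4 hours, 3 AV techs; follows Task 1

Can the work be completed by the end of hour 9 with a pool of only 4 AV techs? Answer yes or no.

yes

Schedule Task 1@1, Task 3@1, Task 4@3, Task 2@6: h1:4  h2:4  h3:4  h4:4  h5:4  h6:3  h7:3  h8:3  h9:3 — peak 4 ≤ 4.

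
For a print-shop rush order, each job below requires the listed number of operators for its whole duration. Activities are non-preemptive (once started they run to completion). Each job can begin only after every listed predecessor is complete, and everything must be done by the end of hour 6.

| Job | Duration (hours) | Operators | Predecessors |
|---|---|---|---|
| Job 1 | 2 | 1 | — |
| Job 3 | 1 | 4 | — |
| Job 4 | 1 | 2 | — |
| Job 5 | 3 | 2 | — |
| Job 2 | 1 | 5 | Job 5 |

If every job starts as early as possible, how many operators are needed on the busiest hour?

9

Early-start schedule: Job 1@1, Job 3@1, Job 4@1, Job 5@1, Job 2@4.
Load per hour: hour 1: 9, hour 2: 3, hour 3: 2, hour 4: 5, hour 5: 0, hour 6: 0.
Peak is 9.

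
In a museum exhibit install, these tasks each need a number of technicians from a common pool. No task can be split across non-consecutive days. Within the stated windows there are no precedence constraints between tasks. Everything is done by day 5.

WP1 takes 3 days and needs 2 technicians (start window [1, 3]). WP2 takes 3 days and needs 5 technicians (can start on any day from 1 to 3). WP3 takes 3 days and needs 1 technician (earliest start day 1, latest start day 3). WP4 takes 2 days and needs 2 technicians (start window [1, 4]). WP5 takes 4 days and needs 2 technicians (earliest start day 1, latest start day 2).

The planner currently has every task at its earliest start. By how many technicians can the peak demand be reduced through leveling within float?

Early-start peak: d1:12  d2:12  d3:10  d4:2  d5:0 ⇒ 12.
Leveled (WP1@1, WP2@1, WP3@1, WP4@4, WP5@1): d1:10  d2:10  d3:10  d4:4  d5:2 ⇒ 10.
Reduction 12 − 10 = 2.

2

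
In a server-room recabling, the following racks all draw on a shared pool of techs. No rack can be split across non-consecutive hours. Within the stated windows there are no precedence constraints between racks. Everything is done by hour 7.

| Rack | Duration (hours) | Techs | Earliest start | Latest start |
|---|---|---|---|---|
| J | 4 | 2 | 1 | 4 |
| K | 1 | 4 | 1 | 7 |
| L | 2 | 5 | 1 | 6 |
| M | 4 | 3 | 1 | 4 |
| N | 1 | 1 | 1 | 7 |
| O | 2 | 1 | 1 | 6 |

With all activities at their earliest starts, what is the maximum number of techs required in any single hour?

16

Early-start schedule: J@1, K@1, L@1, M@1, N@1, O@1.
Load per hour: hour 1: 16, hour 2: 11, hour 3: 5, hour 4: 5, hour 5: 0, hour 6: 0, hour 7: 0.
Peak is 16.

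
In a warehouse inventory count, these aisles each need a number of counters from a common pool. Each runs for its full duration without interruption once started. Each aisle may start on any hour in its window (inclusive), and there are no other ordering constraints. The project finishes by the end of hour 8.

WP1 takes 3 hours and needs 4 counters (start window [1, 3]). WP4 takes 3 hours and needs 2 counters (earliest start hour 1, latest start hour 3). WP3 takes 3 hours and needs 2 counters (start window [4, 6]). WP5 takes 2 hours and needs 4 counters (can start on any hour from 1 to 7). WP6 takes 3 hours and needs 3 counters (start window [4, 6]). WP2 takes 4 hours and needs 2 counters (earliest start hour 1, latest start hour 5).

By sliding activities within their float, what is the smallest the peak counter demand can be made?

Early-start (WP1@1, WP4@1, WP3@4, WP5@1, WP6@4, WP2@1) gives peak 12: h1:12  h2:12  h3:8  h4:7  h5:5  h6:5  h7:0  h8:0.
Shift WP5→7, WP2→4.
Schedule WP1@1, WP4@1, WP3@4, WP5@7, WP6@4, WP2@4: h1:6  h2:6  h3:6  h4:7  h5:7  h6:7  h7:6  h8:4 — peak 7.
Total counter-hours = 49 over 8 hours ⇒ peak ≥ ⌈49/8⌉ = 7, so 7 is optimal.

7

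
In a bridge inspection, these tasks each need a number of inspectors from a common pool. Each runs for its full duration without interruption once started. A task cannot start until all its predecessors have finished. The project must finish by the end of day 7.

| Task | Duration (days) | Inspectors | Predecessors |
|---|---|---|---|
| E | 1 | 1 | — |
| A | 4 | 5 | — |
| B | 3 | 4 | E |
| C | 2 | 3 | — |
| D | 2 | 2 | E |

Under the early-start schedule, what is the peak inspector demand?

Early-start schedule: E@1, A@1, B@2, C@1, D@2.
Load per day: day 1: 9, day 2: 14, day 3: 11, day 4: 9, day 5: 0, day 6: 0, day 7: 0.
Peak is 14.

14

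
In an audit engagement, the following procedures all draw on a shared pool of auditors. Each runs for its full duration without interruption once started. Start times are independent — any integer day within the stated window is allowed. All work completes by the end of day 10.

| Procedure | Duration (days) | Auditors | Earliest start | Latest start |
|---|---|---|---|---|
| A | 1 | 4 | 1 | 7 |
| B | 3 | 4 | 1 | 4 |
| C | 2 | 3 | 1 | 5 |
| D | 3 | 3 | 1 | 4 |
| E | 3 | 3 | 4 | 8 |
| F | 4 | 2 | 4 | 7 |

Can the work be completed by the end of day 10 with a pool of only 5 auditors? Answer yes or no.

no

The minimum achievable peak is 6; 5 < 6, so no feasible schedule stays within the cap.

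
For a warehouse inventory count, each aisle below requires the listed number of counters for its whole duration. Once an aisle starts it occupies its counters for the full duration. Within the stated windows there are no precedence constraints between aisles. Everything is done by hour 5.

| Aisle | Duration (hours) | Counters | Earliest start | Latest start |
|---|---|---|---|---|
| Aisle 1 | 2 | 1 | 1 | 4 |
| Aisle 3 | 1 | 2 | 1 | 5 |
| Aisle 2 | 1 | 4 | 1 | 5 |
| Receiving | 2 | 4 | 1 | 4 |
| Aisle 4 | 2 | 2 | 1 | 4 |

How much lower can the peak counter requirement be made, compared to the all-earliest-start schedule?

8

Early-start peak: h1:13  h2:7  h3:0  h4:0  h5:0 ⇒ 13.
Leveled (Aisle 1@1, Aisle 3@1, Aisle 2@3, Receiving@4, Aisle 4@1): h1:5  h2:3  h3:4  h4:4  h5:4 ⇒ 5.
Reduction 13 − 5 = 8.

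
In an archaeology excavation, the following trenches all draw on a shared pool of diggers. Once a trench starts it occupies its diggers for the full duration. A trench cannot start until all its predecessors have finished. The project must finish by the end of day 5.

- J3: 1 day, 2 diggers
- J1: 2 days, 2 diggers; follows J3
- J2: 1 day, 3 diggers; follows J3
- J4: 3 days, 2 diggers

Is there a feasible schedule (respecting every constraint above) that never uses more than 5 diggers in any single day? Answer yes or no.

Schedule J3@1, J1@2, J2@4, J4@1: d1:4  d2:4  d3:4  d4:3  d5:0 — peak 4 ≤ 5.

yes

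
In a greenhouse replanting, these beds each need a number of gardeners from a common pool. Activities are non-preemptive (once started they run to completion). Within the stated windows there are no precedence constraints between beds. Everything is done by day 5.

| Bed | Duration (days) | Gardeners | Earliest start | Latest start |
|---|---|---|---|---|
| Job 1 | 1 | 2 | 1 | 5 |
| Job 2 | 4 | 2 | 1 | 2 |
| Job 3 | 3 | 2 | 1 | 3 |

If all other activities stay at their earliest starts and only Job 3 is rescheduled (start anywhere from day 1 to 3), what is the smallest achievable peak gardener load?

Job 3@1: d1:6  d2:4  d3:4  d4:2  d5:0 → peak 6
Job 3@2: d1:4  d2:4  d3:4  d4:4  d5:0 → peak 4
Job 3@3: d1:4  d2:2  d3:4  d4:4  d5:2 → peak 4
Best is Job 3@2, peak 4.

4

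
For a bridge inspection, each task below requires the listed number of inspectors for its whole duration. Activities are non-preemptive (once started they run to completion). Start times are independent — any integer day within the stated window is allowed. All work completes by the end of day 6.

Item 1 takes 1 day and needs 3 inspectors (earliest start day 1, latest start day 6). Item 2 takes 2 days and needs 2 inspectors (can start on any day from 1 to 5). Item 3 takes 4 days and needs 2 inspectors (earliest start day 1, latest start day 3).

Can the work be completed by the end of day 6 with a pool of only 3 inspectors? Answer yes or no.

The minimum achievable peak is 4; 3 < 4, so no feasible schedule stays within the cap.

no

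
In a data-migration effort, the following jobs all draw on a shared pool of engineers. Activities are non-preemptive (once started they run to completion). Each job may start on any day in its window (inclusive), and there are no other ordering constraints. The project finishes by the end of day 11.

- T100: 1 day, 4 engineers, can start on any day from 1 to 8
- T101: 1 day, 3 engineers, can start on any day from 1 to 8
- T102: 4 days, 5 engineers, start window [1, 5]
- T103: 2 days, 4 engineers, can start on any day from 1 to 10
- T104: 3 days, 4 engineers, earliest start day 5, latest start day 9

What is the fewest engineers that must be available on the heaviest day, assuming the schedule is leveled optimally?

5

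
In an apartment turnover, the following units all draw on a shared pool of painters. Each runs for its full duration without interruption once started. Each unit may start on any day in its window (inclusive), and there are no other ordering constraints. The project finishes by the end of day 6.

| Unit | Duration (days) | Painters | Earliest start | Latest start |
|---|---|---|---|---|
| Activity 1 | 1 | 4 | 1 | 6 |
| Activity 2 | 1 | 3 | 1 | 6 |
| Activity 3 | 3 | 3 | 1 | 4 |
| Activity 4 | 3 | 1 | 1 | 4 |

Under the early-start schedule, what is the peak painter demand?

Early-start schedule: Activity 1@1, Activity 2@1, Activity 3@1, Activity 4@1.
Load per day: day 1: 11, day 2: 4, day 3: 4, day 4: 0, day 5: 0, day 6: 0.
Peak is 11.

11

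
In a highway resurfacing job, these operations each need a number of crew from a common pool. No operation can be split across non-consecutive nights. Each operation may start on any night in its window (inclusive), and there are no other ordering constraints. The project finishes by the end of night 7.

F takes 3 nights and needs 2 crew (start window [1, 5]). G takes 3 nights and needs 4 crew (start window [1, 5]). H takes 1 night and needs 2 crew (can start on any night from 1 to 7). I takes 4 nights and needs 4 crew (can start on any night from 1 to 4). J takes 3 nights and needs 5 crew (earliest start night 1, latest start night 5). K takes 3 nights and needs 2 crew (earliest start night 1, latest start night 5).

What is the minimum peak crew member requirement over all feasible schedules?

Early-start (F@1, G@1, H@1, I@1, J@1, K@1) gives peak 19: n1:19  n2:17  n3:17  n4:4  n5:0  n6:0  n7:0.
Shift I→4, J→5, K→2.
Schedule F@1, G@1, H@1, I@4, J@5, K@2: n1:8  n2:8  n3:8  n4:6  n5:9  n6:9  n7:9 — peak 9.
Total crew member-nights = 57 over 7 nights ⇒ peak ≥ ⌈57/7⌉ = 9, so 9 is optimal.

9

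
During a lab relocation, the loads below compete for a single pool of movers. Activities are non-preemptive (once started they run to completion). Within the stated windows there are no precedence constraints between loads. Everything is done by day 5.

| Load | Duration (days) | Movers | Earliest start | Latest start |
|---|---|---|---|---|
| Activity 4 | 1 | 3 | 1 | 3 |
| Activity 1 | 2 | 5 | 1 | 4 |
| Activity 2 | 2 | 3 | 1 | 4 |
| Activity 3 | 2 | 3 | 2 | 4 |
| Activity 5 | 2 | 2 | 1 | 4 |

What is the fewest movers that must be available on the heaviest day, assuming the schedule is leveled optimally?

7

Early-start (Activity 4@1, Activity 1@1, Activity 2@1, Activity 3@2, Activity 5@1) gives peak 13: d1:13  d2:13  d3:3  d4:0  d5:0.
Shift Activity 1→2, Activity 2→4, Activity 3→4.
Schedule Activity 4@1, Activity 1@2, Activity 2@4, Activity 3@4, Activity 5@1: d1:5  d2:7  d3:5  d4:6  d5:6 — peak 7.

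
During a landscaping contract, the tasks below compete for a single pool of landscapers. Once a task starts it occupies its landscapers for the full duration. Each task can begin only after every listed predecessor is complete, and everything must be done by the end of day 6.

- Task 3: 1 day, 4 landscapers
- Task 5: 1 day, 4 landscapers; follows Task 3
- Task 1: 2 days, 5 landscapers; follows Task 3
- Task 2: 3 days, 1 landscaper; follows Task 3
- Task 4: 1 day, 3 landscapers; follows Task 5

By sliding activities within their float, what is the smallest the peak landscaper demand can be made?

Early-start (Task 3@1, Task 5@2, Task 1@2, Task 2@2, Task 4@3) gives peak 10: d1:4  d2:10  d3:9  d4:1  d5:0  d6:0.
Shift Task 1→5.
Schedule Task 3@1, Task 5@2, Task 1@5, Task 2@2, Task 4@3: d1:4  d2:5  d3:4  d4:1  d5:5  d6:5 — peak 5.

5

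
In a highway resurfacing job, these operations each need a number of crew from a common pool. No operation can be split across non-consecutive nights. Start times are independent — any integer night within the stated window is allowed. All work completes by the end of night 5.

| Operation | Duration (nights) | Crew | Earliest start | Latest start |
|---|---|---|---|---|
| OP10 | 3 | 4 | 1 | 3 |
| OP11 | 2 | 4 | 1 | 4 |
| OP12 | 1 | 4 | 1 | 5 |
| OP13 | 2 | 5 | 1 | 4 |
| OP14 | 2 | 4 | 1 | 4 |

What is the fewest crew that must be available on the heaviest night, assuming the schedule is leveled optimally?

Early-start (OP10@1, OP11@1, OP12@1, OP13@1, OP14@1) gives peak 21: n1:21  n2:17  n3:4  n4:0  n5:0.
Shift OP12→3, OP13→4, OP14→4.
Schedule OP10@1, OP11@1, OP12@3, OP13@4, OP14@4: n1:8  n2:8  n3:8  n4:9  n5:9 — peak 9.
Total crew member-nights = 42 over 5 nights ⇒ peak ≥ ⌈42/5⌉ = 9, so 9 is optimal.

9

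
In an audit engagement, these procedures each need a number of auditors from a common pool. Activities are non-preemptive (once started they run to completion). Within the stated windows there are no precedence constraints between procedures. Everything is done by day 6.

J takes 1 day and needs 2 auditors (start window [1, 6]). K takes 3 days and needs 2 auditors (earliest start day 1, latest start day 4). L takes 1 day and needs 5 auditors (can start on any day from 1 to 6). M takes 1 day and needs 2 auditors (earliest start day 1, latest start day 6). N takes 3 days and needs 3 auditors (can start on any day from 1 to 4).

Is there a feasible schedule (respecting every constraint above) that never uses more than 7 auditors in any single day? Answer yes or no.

yes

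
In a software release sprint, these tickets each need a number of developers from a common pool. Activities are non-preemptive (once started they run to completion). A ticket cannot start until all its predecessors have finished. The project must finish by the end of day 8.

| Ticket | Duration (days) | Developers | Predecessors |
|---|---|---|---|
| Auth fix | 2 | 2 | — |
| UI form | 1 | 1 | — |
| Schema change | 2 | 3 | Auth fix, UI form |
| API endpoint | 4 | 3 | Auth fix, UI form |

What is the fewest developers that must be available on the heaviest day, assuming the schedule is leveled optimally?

3

Early-start (Auth fix@1, UI form@1, Schema change@3, API endpoint@3) gives peak 6: d1:3  d2:2  d3:6  d4:6  d5:3  d6:3  d7:0  d8:0.
Shift API endpoint→5.
Schedule Auth fix@1, UI form@1, Schema change@3, API endpoint@5: d1:3  d2:2  d3:3  d4:3  d5:3  d6:3  d7:3  d8:3 — peak 3.
Total developer-days = 23 over 8 days ⇒ peak ≥ ⌈23/8⌉ = 3, so 3 is optimal.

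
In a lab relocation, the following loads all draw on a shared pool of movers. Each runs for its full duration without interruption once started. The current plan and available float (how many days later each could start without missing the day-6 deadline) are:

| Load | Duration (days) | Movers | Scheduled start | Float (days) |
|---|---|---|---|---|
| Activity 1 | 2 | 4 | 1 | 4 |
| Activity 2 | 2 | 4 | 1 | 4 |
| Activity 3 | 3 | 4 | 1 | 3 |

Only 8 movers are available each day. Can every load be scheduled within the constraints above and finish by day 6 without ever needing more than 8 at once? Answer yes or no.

yes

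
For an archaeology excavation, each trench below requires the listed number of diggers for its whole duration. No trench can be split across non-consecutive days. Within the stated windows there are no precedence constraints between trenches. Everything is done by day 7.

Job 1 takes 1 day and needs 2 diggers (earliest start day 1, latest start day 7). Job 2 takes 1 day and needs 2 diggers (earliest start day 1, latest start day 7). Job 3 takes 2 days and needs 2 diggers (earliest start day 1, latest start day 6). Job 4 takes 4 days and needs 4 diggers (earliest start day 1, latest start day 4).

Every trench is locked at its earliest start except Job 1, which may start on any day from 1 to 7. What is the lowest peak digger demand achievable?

Job 1@1: d1:10  d2:6  d3:4  d4:4  d5:0  d6:0  d7:0 → peak 10
Job 1@2: d1:8  d2:8  d3:4  d4:4  d5:0  d6:0  d7:0 → peak 8
Job 1@3: d1:8  d2:6  d3:6  d4:4  d5:0  d6:0  d7:0 → peak 8
Job 1@4: d1:8  d2:6  d3:4  d4:6  d5:0  d6:0  d7:0 → peak 8
Job 1@5: d1:8  d2:6  d3:4  d4:4  d5:2  d6:0  d7:0 → peak 8
Job 1@6: d1:8  d2:6  d3:4  d4:4  d5:0  d6:2  d7:0 → peak 8
Job 1@7: d1:8  d2:6  d3:4  d4:4  d5:0  d6:0  d7:2 → peak 8
Best is Job 1@2, peak 8.

8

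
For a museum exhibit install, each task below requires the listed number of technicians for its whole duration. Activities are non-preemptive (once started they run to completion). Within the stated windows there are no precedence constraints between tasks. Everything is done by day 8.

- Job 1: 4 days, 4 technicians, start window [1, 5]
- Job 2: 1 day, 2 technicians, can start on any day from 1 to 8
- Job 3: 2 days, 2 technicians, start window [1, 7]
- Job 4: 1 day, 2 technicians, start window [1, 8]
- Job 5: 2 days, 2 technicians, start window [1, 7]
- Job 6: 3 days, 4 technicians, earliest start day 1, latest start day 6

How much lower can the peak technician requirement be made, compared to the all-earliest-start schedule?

10

Early-start peak: d1:16  d2:12  d3:8  d4:4  d5:0  d6:0  d7:0  d8:0 ⇒ 16.
Leveled (Job 1@1, Job 2@1, Job 3@2, Job 4@4, Job 5@5, Job 6@5): d1:6  d2:6  d3:6  d4:6  d5:6  d6:6  d7:4  d8:0 ⇒ 6.
Reduction 16 − 6 = 10.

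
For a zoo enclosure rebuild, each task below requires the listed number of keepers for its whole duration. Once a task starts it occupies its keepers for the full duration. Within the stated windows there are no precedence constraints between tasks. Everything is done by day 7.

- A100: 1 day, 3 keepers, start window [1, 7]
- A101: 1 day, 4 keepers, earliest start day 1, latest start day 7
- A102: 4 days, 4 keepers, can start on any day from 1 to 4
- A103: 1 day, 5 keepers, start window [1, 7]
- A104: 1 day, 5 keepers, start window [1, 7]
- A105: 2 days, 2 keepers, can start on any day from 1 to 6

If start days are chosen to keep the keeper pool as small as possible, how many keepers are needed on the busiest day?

7

Early-start (A100@1, A101@1, A102@1, A103@1, A104@1, A105@1) gives peak 23: d1:23  d2:6  d3:4  d4:4  d5:0  d6:0  d7:0.
Shift A102→2, A103→6, A104→7, A105→2.
Schedule A100@1, A101@1, A102@2, A103@6, A104@7, A105@2: d1:7  d2:6  d3:6  d4:4  d5:4  d6:5  d7:5 — peak 7.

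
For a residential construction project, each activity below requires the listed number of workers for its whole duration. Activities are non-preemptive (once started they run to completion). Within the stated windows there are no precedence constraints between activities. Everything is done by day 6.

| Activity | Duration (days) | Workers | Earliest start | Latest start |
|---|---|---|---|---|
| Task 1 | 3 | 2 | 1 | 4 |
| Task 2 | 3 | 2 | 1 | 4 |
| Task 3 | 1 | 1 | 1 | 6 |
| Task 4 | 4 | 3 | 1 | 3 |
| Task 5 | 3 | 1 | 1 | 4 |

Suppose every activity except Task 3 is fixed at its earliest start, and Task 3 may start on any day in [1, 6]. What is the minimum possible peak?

Task 3@1: d1:9  d2:8  d3:8  d4:3  d5:0  d6:0 → peak 9
Task 3@2: d1:8  d2:9  d3:8  d4:3  d5:0  d6:0 → peak 9
Task 3@3: d1:8  d2:8  d3:9  d4:3  d5:0  d6:0 → peak 9
Task 3@4: d1:8  d2:8  d3:8  d4:4  d5:0  d6:0 → peak 8
Task 3@5: d1:8  d2:8  d3:8  d4:3  d5:1  d6:0 → peak 8
Task 3@6: d1:8  d2:8  d3:8  d4:3  d5:0  d6:1 → peak 8
Best is Task 3@4, peak 8.

8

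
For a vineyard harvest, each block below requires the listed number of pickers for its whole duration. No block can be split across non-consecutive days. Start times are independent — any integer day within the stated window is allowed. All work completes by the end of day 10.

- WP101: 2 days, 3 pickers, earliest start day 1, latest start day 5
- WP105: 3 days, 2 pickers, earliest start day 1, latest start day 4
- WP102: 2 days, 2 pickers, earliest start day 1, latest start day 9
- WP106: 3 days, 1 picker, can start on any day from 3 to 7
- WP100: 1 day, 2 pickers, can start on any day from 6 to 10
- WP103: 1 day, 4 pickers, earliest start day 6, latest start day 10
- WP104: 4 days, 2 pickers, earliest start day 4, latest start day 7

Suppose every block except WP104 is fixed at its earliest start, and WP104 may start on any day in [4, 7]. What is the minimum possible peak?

WP104@4: d1:7  d2:7  d3:3  d4:3  d5:3  d6:8  d7:2  d8:0  d9:0  d10:0 → peak 8
WP104@5: d1:7  d2:7  d3:3  d4:1  d5:3  d6:8  d7:2  d8:2  d9:0  d10:0 → peak 8
WP104@6: d1:7  d2:7  d3:3  d4:1  d5:1  d6:8  d7:2  d8:2  d9:2  d10:0 → peak 8
WP104@7: d1:7  d2:7  d3:3  d4:1  d5:1  d6:6  d7:2  d8:2  d9:2  d10:2 → peak 7
Best is WP104@7, peak 7.

7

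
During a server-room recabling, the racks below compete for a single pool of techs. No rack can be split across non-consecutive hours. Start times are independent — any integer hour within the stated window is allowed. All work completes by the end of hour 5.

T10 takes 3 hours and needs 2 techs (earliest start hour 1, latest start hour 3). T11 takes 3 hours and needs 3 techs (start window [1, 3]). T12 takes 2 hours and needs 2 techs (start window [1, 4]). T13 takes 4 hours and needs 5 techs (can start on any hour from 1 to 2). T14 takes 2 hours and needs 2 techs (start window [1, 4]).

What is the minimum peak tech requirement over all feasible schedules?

10

Early-start (T10@1, T11@1, T12@1, T13@1, T14@1) gives peak 14: h1:14  h2:14  h3:10  h4:5  h5:0.
Shift T12→4, T14→4.
Schedule T10@1, T11@1, T12@4, T13@1, T14@4: h1:10  h2:10  h3:10  h4:9  h5:4 — peak 10.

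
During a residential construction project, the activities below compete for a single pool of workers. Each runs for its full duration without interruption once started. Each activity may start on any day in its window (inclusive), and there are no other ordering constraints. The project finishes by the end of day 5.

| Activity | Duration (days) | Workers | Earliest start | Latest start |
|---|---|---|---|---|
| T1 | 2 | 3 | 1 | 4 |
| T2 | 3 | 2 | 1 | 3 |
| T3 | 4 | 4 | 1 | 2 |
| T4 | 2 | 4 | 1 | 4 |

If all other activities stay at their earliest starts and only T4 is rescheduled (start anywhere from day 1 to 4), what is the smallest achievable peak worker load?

9

T4@1: d1:13  d2:13  d3:6  d4:4  d5:0 → peak 13
T4@2: d1:9  d2:13  d3:10  d4:4  d5:0 → peak 13
T4@3: d1:9  d2:9  d3:10  d4:8  d5:0 → peak 10
T4@4: d1:9  d2:9  d3:6  d4:8  d5:4 → peak 9
Best is T4@4, peak 9.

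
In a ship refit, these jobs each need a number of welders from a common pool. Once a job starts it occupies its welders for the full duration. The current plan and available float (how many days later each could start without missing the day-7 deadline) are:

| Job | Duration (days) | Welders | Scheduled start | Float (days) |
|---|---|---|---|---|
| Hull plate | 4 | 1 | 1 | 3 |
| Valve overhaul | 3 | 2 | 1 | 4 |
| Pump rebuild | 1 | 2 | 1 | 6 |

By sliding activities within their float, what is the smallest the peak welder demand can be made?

3

Early-start (Hull plate@1, Valve overhaul@1, Pump rebuild@1) gives peak 5: d1:5  d2:3  d3:3  d4:1  d5:0  d6:0  d7:0.
Shift Pump rebuild→4.
Schedule Hull plate@1, Valve overhaul@1, Pump rebuild@4: d1:3  d2:3  d3:3  d4:3  d5:0  d6:0  d7:0 — peak 3.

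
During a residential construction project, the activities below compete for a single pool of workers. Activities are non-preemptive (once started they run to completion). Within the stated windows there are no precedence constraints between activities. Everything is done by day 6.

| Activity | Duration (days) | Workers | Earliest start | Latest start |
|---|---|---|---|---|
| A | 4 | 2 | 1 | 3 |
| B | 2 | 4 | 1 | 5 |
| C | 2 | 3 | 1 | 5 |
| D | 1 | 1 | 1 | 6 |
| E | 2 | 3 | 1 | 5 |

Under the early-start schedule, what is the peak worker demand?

13

Early-start schedule: A@1, B@1, C@1, D@1, E@1.
Load per day: day 1: 13, day 2: 12, day 3: 2, day 4: 2, day 5: 0, day 6: 0.
Peak is 13.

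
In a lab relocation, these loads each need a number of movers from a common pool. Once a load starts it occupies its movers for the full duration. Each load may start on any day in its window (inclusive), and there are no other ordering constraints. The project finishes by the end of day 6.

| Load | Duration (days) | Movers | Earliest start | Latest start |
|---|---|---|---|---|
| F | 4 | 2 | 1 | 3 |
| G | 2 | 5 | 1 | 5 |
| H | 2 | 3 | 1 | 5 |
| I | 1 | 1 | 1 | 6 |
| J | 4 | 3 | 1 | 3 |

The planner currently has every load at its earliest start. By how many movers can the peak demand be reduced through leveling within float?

7

Early-start peak: d1:14  d2:13  d3:5  d4:5  d5:0  d6:0 ⇒ 14.
Leveled (F@1, G@1, H@5, I@3, J@3): d1:7  d2:7  d3:6  d4:5  d5:6  d6:6 ⇒ 7.
Reduction 14 − 7 = 7.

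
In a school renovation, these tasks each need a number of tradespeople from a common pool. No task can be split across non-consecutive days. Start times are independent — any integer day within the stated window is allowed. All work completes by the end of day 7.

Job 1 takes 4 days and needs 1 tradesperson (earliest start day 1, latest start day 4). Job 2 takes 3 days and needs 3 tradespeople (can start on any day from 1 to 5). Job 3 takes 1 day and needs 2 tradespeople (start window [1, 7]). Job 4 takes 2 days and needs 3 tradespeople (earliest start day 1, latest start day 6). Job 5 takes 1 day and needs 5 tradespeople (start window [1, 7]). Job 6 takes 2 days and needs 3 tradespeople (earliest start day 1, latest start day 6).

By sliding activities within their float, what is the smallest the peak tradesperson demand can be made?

6

Early-start (Job 1@1, Job 2@1, Job 3@1, Job 4@1, Job 5@1, Job 6@1) gives peak 17: d1:17  d2:10  d3:4  d4:1  d5:0  d6:0  d7:0.
Shift Job 4→4, Job 5→7, Job 6→5.
Schedule Job 1@1, Job 2@1, Job 3@1, Job 4@4, Job 5@7, Job 6@5: d1:6  d2:4  d3:4  d4:4  d5:6  d6:3  d7:5 — peak 6.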